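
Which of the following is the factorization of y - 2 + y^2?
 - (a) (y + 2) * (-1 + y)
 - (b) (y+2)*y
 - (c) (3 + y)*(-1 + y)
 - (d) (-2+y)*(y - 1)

We need to factor y - 2 + y^2.
The factored form is (y + 2) * (-1 + y).
a) (y + 2) * (-1 + y)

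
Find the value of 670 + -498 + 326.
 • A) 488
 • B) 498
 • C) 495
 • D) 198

First: 670 + -498 = 172
Then: 172 + 326 = 498
B) 498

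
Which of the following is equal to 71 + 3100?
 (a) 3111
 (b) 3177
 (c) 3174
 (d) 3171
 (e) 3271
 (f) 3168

71 + 3100 = 3171
d) 3171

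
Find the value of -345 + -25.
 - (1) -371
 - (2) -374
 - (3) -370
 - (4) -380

-345 + -25 = -370
3) -370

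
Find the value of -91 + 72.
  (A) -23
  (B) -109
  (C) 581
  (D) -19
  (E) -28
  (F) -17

-91 + 72 = -19
D) -19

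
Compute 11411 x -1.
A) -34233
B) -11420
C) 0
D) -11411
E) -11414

11411 * -1 = -11411
D) -11411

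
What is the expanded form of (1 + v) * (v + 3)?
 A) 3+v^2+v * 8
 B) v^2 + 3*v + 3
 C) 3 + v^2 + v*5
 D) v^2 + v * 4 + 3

Expanding (1 + v) * (v + 3):
= v^2 + v * 4 + 3
D) v^2 + v * 4 + 3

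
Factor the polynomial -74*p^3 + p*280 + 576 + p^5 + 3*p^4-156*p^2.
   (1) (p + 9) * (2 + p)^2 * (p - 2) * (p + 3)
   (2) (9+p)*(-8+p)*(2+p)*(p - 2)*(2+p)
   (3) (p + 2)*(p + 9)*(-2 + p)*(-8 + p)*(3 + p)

We need to factor -74*p^3 + p*280 + 576 + p^5 + 3*p^4-156*p^2.
The factored form is (9+p)*(-8+p)*(2+p)*(p - 2)*(2+p).
2) (9+p)*(-8+p)*(2+p)*(p - 2)*(2+p)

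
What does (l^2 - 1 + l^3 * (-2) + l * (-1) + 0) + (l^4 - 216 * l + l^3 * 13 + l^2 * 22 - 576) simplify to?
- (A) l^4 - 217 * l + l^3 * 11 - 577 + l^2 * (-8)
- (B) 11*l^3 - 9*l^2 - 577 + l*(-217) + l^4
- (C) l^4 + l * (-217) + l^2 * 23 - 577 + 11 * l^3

Adding the polynomials and combining like terms:
(l^2 - 1 + l^3*(-2) + l*(-1) + 0) + (l^4 - 216*l + l^3*13 + l^2*22 - 576)
= l^4 + l * (-217) + l^2 * 23 - 577 + 11 * l^3
C) l^4 + l * (-217) + l^2 * 23 - 577 + 11 * l^3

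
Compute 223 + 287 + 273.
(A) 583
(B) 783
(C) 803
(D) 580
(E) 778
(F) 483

First: 223 + 287 = 510
Then: 510 + 273 = 783
B) 783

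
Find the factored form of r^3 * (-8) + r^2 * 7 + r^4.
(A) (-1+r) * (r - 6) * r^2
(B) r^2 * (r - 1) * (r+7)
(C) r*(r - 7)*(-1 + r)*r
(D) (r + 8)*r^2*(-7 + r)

We need to factor r^3 * (-8) + r^2 * 7 + r^4.
The factored form is r*(r - 7)*(-1 + r)*r.
C) r*(r - 7)*(-1 + r)*r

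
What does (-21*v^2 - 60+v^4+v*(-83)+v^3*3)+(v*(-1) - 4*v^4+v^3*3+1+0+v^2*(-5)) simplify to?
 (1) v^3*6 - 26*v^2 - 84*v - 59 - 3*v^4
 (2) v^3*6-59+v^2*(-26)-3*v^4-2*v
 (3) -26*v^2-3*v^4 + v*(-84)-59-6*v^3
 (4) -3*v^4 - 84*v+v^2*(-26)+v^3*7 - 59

Adding the polynomials and combining like terms:
(-21*v^2 - 60 + v^4 + v*(-83) + v^3*3) + (v*(-1) - 4*v^4 + v^3*3 + 1 + 0 + v^2*(-5))
= v^3*6 - 26*v^2 - 84*v - 59 - 3*v^4
1) v^3*6 - 26*v^2 - 84*v - 59 - 3*v^4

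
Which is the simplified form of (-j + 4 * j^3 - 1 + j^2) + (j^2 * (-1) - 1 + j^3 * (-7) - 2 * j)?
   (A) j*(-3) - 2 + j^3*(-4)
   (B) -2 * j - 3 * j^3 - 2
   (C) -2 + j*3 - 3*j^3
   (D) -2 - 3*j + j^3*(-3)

Adding the polynomials and combining like terms:
(-j + 4*j^3 - 1 + j^2) + (j^2*(-1) - 1 + j^3*(-7) - 2*j)
= -2 - 3*j + j^3*(-3)
D) -2 - 3*j + j^3*(-3)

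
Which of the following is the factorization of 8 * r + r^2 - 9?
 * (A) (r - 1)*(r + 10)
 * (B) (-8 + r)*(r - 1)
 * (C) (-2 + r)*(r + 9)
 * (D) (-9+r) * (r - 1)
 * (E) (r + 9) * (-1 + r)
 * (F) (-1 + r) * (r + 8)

We need to factor 8 * r + r^2 - 9.
The factored form is (r + 9) * (-1 + r).
E) (r + 9) * (-1 + r)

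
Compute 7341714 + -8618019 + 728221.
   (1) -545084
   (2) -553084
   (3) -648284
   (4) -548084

First: 7341714 + -8618019 = -1276305
Then: -1276305 + 728221 = -548084
4) -548084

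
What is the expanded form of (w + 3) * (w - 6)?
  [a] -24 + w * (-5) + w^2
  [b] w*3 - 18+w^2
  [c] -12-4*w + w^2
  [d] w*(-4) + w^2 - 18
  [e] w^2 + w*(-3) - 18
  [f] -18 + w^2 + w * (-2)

Expanding (w + 3) * (w - 6):
= w^2 + w*(-3) - 18
e) w^2 + w*(-3) - 18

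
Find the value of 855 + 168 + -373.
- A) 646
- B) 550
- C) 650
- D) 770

First: 855 + 168 = 1023
Then: 1023 + -373 = 650
C) 650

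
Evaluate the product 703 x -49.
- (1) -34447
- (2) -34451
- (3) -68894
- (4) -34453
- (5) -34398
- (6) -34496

703 * -49 = -34447
1) -34447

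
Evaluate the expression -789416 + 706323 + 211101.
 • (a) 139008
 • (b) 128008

First: -789416 + 706323 = -83093
Then: -83093 + 211101 = 128008
b) 128008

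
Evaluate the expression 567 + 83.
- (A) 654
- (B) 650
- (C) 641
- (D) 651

567 + 83 = 650
B) 650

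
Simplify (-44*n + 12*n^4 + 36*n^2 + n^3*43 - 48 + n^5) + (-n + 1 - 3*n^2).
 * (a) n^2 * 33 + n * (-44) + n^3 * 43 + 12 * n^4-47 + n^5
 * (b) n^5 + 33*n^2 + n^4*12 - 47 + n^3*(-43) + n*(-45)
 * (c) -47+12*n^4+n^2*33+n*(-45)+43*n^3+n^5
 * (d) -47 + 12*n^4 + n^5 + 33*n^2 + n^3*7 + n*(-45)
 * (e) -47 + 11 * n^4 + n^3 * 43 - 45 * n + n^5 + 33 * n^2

Adding the polynomials and combining like terms:
(-44*n + 12*n^4 + 36*n^2 + n^3*43 - 48 + n^5) + (-n + 1 - 3*n^2)
= -47+12*n^4+n^2*33+n*(-45)+43*n^3+n^5
c) -47+12*n^4+n^2*33+n*(-45)+43*n^3+n^5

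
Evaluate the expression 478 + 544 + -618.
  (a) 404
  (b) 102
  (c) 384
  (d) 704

First: 478 + 544 = 1022
Then: 1022 + -618 = 404
a) 404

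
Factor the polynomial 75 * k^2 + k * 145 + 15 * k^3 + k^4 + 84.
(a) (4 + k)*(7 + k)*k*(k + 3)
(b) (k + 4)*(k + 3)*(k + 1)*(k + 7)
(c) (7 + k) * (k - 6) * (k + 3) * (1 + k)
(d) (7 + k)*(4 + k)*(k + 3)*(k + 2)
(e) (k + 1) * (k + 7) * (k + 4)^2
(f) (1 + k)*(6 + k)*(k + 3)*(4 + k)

We need to factor 75 * k^2 + k * 145 + 15 * k^3 + k^4 + 84.
The factored form is (k + 4)*(k + 3)*(k + 1)*(k + 7).
b) (k + 4)*(k + 3)*(k + 1)*(k + 7)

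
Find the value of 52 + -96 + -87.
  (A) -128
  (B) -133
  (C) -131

First: 52 + -96 = -44
Then: -44 + -87 = -131
C) -131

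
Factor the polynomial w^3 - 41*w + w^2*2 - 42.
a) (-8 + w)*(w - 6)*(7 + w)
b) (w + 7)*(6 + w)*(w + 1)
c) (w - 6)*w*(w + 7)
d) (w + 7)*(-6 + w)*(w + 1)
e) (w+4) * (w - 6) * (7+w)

We need to factor w^3 - 41*w + w^2*2 - 42.
The factored form is (w + 7)*(-6 + w)*(w + 1).
d) (w + 7)*(-6 + w)*(w + 1)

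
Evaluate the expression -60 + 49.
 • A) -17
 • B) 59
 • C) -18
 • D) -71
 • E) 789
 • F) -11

-60 + 49 = -11
F) -11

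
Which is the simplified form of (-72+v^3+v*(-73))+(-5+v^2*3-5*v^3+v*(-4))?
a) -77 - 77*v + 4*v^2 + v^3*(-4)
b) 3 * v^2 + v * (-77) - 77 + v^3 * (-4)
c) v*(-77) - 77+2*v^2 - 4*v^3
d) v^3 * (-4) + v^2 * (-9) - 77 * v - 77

Adding the polynomials and combining like terms:
(-72 + v^3 + v*(-73)) + (-5 + v^2*3 - 5*v^3 + v*(-4))
= 3 * v^2 + v * (-77) - 77 + v^3 * (-4)
b) 3 * v^2 + v * (-77) - 77 + v^3 * (-4)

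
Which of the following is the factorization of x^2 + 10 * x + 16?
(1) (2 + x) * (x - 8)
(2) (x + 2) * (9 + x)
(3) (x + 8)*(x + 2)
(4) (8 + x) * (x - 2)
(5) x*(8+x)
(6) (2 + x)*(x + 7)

We need to factor x^2 + 10 * x + 16.
The factored form is (x + 8)*(x + 2).
3) (x + 8)*(x + 2)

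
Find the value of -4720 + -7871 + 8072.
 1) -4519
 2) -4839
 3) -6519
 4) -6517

First: -4720 + -7871 = -12591
Then: -12591 + 8072 = -4519
1) -4519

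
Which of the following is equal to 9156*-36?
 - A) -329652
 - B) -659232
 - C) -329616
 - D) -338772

9156 * -36 = -329616
C) -329616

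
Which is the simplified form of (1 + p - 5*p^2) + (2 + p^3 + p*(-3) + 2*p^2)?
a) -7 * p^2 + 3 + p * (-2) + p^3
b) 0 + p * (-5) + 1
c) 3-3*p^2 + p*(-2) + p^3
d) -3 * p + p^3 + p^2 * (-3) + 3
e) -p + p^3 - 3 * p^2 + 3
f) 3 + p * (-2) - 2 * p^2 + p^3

Adding the polynomials and combining like terms:
(1 + p - 5*p^2) + (2 + p^3 + p*(-3) + 2*p^2)
= 3-3*p^2 + p*(-2) + p^3
c) 3-3*p^2 + p*(-2) + p^3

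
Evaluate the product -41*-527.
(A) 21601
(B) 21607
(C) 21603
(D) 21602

-41 * -527 = 21607
B) 21607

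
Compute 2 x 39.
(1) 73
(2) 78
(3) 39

2 * 39 = 78
2) 78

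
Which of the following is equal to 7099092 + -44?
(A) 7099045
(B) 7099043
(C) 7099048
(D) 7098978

7099092 + -44 = 7099048
C) 7099048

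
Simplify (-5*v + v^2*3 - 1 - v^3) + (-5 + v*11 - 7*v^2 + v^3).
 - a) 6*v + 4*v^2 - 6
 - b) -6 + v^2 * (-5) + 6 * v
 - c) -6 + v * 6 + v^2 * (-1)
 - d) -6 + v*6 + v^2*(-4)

Adding the polynomials and combining like terms:
(-5*v + v^2*3 - 1 - v^3) + (-5 + v*11 - 7*v^2 + v^3)
= -6 + v*6 + v^2*(-4)
d) -6 + v*6 + v^2*(-4)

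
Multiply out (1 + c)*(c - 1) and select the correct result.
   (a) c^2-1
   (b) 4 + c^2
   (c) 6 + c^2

Expanding (1 + c)*(c - 1):
= c^2-1
a) c^2-1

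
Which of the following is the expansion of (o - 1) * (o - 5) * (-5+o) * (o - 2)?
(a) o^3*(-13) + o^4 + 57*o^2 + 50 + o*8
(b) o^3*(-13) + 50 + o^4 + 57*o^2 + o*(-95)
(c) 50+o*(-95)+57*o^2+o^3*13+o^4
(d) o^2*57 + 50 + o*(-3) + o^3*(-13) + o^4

Expanding (o - 1) * (o - 5) * (-5+o) * (o - 2):
= o^3*(-13) + 50 + o^4 + 57*o^2 + o*(-95)
b) o^3*(-13) + 50 + o^4 + 57*o^2 + o*(-95)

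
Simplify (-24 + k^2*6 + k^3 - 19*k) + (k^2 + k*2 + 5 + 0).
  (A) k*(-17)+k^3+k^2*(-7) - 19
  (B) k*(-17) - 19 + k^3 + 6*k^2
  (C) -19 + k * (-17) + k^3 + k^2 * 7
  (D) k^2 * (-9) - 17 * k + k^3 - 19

Adding the polynomials and combining like terms:
(-24 + k^2*6 + k^3 - 19*k) + (k^2 + k*2 + 5 + 0)
= -19 + k * (-17) + k^3 + k^2 * 7
C) -19 + k * (-17) + k^3 + k^2 * 7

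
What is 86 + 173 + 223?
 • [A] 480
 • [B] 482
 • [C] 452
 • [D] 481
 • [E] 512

First: 86 + 173 = 259
Then: 259 + 223 = 482
B) 482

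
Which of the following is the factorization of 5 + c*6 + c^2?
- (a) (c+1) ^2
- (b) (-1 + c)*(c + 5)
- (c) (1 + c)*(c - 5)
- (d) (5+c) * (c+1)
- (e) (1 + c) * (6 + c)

We need to factor 5 + c*6 + c^2.
The factored form is (5+c) * (c+1).
d) (5+c) * (c+1)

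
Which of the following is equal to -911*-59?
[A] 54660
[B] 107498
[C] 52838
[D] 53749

-911 * -59 = 53749
D) 53749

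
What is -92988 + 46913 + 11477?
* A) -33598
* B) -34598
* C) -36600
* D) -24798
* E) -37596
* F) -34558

First: -92988 + 46913 = -46075
Then: -46075 + 11477 = -34598
B) -34598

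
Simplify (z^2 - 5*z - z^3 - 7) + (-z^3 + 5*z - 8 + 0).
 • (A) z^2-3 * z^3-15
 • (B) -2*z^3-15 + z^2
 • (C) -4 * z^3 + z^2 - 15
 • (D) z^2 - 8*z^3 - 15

Adding the polynomials and combining like terms:
(z^2 - 5*z - z^3 - 7) + (-z^3 + 5*z - 8 + 0)
= -2*z^3-15 + z^2
B) -2*z^3-15 + z^2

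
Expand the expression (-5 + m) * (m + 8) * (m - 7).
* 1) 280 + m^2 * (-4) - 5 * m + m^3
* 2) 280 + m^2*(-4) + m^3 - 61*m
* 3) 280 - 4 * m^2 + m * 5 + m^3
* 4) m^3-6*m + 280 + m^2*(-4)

Expanding (-5 + m) * (m + 8) * (m - 7):
= 280 + m^2*(-4) + m^3 - 61*m
2) 280 + m^2*(-4) + m^3 - 61*m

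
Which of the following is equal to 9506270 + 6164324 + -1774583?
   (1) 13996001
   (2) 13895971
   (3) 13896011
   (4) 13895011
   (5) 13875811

First: 9506270 + 6164324 = 15670594
Then: 15670594 + -1774583 = 13896011
3) 13896011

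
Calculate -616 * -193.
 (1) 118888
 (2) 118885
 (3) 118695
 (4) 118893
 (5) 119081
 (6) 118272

-616 * -193 = 118888
1) 118888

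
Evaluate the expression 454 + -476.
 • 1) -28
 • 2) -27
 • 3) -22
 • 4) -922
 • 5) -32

454 + -476 = -22
3) -22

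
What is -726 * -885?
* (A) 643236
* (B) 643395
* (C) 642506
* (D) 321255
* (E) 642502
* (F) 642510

-726 * -885 = 642510
F) 642510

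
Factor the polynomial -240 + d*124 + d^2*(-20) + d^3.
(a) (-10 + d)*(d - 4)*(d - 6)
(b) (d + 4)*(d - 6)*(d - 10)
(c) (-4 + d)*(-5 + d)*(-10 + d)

We need to factor -240 + d*124 + d^2*(-20) + d^3.
The factored form is (-10 + d)*(d - 4)*(d - 6).
a) (-10 + d)*(d - 4)*(d - 6)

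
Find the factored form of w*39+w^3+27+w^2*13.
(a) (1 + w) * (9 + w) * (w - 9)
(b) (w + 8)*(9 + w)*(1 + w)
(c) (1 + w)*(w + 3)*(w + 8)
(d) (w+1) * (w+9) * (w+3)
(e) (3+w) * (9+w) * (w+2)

We need to factor w*39+w^3+27+w^2*13.
The factored form is (w+1) * (w+9) * (w+3).
d) (w+1) * (w+9) * (w+3)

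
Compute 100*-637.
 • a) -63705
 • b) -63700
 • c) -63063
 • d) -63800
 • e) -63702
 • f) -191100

100 * -637 = -63700
b) -63700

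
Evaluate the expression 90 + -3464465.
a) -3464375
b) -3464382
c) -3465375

90 + -3464465 = -3464375
a) -3464375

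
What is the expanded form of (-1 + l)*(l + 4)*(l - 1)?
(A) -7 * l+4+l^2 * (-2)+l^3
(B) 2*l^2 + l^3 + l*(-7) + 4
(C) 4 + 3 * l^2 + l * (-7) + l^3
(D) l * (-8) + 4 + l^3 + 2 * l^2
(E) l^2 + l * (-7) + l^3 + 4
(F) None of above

Expanding (-1 + l)*(l + 4)*(l - 1):
= 2*l^2 + l^3 + l*(-7) + 4
B) 2*l^2 + l^3 + l*(-7) + 4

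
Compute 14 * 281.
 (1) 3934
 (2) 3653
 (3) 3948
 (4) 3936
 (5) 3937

14 * 281 = 3934
1) 3934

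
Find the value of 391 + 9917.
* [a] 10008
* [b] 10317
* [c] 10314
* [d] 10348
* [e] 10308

391 + 9917 = 10308
e) 10308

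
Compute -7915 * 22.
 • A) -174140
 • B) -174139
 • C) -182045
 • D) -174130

-7915 * 22 = -174130
D) -174130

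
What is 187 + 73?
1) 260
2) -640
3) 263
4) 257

187 + 73 = 260
1) 260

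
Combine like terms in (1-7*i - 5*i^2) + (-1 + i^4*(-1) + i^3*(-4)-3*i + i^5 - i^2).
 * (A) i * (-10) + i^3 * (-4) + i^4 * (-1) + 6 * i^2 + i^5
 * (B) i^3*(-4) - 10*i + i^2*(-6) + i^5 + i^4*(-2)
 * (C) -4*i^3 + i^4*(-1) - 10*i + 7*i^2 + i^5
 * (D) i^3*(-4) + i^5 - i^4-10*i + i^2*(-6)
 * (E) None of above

Adding the polynomials and combining like terms:
(1 - 7*i - 5*i^2) + (-1 + i^4*(-1) + i^3*(-4) - 3*i + i^5 - i^2)
= i^3*(-4) + i^5 - i^4-10*i + i^2*(-6)
D) i^3*(-4) + i^5 - i^4-10*i + i^2*(-6)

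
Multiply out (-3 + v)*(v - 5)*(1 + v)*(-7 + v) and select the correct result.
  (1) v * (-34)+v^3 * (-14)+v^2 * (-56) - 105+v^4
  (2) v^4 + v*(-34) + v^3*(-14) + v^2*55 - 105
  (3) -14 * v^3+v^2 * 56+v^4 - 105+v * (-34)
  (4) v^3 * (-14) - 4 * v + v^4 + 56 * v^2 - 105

Expanding (-3 + v)*(v - 5)*(1 + v)*(-7 + v):
= -14 * v^3+v^2 * 56+v^4 - 105+v * (-34)
3) -14 * v^3+v^2 * 56+v^4 - 105+v * (-34)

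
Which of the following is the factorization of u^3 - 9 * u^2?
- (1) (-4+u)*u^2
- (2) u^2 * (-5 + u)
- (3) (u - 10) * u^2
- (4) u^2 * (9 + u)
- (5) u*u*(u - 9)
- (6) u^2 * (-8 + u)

We need to factor u^3 - 9 * u^2.
The factored form is u*u*(u - 9).
5) u*u*(u - 9)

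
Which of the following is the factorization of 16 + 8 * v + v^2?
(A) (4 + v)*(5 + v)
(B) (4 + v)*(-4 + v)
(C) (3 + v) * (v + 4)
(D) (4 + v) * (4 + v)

We need to factor 16 + 8 * v + v^2.
The factored form is (4 + v) * (4 + v).
D) (4 + v) * (4 + v)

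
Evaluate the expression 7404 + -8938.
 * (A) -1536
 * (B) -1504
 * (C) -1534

7404 + -8938 = -1534
C) -1534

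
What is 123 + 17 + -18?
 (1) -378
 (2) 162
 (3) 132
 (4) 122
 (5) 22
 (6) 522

First: 123 + 17 = 140
Then: 140 + -18 = 122
4) 122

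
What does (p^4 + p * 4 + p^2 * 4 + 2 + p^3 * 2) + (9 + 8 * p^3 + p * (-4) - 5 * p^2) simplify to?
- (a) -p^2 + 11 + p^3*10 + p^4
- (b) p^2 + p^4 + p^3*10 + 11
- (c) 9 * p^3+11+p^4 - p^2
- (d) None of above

Adding the polynomials and combining like terms:
(p^4 + p*4 + p^2*4 + 2 + p^3*2) + (9 + 8*p^3 + p*(-4) - 5*p^2)
= -p^2 + 11 + p^3*10 + p^4
a) -p^2 + 11 + p^3*10 + p^4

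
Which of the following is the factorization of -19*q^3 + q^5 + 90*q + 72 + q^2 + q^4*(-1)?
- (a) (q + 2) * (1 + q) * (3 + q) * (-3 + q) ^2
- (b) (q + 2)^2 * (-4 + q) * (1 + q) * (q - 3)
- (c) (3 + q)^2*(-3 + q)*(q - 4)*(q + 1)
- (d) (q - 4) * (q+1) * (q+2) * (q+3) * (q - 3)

We need to factor -19*q^3 + q^5 + 90*q + 72 + q^2 + q^4*(-1).
The factored form is (q - 4) * (q+1) * (q+2) * (q+3) * (q - 3).
d) (q - 4) * (q+1) * (q+2) * (q+3) * (q - 3)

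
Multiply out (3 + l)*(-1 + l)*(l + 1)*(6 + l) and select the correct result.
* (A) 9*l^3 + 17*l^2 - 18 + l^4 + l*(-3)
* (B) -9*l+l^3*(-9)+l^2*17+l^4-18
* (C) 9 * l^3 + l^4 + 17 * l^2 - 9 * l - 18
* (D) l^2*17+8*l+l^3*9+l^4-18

Expanding (3 + l)*(-1 + l)*(l + 1)*(6 + l):
= 9 * l^3 + l^4 + 17 * l^2 - 9 * l - 18
C) 9 * l^3 + l^4 + 17 * l^2 - 9 * l - 18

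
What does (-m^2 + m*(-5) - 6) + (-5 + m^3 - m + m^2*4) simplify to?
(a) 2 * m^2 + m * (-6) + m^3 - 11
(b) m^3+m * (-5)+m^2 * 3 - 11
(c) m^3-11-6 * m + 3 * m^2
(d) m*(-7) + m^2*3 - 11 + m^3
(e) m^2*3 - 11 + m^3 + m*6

Adding the polynomials and combining like terms:
(-m^2 + m*(-5) - 6) + (-5 + m^3 - m + m^2*4)
= m^3-11-6 * m + 3 * m^2
c) m^3-11-6 * m + 3 * m^2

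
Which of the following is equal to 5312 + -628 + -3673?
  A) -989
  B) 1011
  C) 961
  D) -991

First: 5312 + -628 = 4684
Then: 4684 + -3673 = 1011
B) 1011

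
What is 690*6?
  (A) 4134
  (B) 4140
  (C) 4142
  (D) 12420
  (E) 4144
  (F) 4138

690 * 6 = 4140
B) 4140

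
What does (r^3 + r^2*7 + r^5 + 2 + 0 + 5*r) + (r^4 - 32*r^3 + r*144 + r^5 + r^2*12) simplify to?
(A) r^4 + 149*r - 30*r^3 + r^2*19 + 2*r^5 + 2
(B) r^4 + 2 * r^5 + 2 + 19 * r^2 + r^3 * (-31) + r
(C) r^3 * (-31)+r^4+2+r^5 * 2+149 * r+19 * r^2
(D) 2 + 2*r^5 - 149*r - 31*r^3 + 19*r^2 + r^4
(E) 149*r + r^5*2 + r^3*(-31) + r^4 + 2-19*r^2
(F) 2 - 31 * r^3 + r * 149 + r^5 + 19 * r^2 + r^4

Adding the polynomials and combining like terms:
(r^3 + r^2*7 + r^5 + 2 + 0 + 5*r) + (r^4 - 32*r^3 + r*144 + r^5 + r^2*12)
= r^3 * (-31)+r^4+2+r^5 * 2+149 * r+19 * r^2
C) r^3 * (-31)+r^4+2+r^5 * 2+149 * r+19 * r^2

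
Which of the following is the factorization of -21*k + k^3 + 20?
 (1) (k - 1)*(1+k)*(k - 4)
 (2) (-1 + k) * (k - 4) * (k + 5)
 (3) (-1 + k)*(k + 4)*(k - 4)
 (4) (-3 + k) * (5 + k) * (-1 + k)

We need to factor -21*k + k^3 + 20.
The factored form is (-1 + k) * (k - 4) * (k + 5).
2) (-1 + k) * (k - 4) * (k + 5)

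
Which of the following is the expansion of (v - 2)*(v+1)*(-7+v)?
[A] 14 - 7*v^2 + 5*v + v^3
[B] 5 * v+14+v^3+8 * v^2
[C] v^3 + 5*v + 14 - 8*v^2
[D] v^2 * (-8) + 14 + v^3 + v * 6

Expanding (v - 2)*(v+1)*(-7+v):
= v^3 + 5*v + 14 - 8*v^2
C) v^3 + 5*v + 14 - 8*v^2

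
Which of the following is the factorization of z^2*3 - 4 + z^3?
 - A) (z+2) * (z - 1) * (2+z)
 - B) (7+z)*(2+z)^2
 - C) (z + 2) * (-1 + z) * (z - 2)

We need to factor z^2*3 - 4 + z^3.
The factored form is (z+2) * (z - 1) * (2+z).
A) (z+2) * (z - 1) * (2+z)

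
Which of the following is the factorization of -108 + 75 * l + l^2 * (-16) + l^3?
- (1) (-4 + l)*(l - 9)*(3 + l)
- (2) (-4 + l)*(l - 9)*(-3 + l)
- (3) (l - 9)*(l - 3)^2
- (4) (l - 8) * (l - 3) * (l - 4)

We need to factor -108 + 75 * l + l^2 * (-16) + l^3.
The factored form is (-4 + l)*(l - 9)*(-3 + l).
2) (-4 + l)*(l - 9)*(-3 + l)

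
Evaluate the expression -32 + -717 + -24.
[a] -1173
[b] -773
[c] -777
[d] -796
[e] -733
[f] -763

First: -32 + -717 = -749
Then: -749 + -24 = -773
b) -773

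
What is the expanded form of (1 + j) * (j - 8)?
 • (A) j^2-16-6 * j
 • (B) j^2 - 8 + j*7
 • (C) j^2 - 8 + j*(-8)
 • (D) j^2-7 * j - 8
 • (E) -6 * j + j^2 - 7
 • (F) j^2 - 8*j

Expanding (1 + j) * (j - 8):
= j^2-7 * j - 8
D) j^2-7 * j - 8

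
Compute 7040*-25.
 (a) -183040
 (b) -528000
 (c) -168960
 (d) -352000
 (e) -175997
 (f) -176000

7040 * -25 = -176000
f) -176000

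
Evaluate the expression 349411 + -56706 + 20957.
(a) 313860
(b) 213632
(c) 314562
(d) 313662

First: 349411 + -56706 = 292705
Then: 292705 + 20957 = 313662
d) 313662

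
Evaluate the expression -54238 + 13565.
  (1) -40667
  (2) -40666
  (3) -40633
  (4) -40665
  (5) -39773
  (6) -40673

-54238 + 13565 = -40673
6) -40673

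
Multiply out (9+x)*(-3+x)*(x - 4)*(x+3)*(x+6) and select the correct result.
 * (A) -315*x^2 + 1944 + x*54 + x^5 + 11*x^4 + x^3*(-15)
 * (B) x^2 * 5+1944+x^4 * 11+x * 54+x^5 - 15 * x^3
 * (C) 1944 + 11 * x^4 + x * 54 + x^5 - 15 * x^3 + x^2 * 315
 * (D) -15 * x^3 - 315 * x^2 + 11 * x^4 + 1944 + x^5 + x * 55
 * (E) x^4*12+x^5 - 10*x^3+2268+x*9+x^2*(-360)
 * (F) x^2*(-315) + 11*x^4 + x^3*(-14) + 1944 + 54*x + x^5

Expanding (9+x)*(-3+x)*(x - 4)*(x+3)*(x+6):
= -315*x^2 + 1944 + x*54 + x^5 + 11*x^4 + x^3*(-15)
A) -315*x^2 + 1944 + x*54 + x^5 + 11*x^4 + x^3*(-15)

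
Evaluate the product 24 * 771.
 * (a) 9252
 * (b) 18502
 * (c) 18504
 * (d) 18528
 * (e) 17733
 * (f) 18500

24 * 771 = 18504
c) 18504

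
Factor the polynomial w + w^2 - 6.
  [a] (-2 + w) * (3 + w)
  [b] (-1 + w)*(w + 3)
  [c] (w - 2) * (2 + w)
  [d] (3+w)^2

We need to factor w + w^2 - 6.
The factored form is (-2 + w) * (3 + w).
a) (-2 + w) * (3 + w)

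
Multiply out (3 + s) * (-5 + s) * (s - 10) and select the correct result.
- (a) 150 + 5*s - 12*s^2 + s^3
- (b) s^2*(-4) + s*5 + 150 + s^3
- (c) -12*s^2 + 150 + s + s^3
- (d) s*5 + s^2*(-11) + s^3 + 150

Expanding (3 + s) * (-5 + s) * (s - 10):
= 150 + 5*s - 12*s^2 + s^3
a) 150 + 5*s - 12*s^2 + s^3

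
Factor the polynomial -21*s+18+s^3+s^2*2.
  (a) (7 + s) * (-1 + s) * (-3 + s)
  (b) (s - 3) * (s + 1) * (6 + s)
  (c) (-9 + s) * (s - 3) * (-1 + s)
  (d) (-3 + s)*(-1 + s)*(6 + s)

We need to factor -21*s+18+s^3+s^2*2.
The factored form is (-3 + s)*(-1 + s)*(6 + s).
d) (-3 + s)*(-1 + s)*(6 + s)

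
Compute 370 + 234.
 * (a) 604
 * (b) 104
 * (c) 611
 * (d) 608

370 + 234 = 604
a) 604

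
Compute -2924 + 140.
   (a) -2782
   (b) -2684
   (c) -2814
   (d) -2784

-2924 + 140 = -2784
d) -2784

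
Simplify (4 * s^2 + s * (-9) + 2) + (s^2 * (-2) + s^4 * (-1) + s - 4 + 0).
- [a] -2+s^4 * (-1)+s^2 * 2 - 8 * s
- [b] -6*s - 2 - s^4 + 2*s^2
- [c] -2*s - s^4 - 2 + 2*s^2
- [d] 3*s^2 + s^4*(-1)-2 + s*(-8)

Adding the polynomials and combining like terms:
(4*s^2 + s*(-9) + 2) + (s^2*(-2) + s^4*(-1) + s - 4 + 0)
= -2+s^4 * (-1)+s^2 * 2 - 8 * s
a) -2+s^4 * (-1)+s^2 * 2 - 8 * s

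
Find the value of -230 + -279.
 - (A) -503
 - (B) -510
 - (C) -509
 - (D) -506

-230 + -279 = -509
C) -509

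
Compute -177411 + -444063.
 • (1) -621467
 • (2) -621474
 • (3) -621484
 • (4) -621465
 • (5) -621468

-177411 + -444063 = -621474
2) -621474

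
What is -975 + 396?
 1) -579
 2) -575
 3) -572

-975 + 396 = -579
1) -579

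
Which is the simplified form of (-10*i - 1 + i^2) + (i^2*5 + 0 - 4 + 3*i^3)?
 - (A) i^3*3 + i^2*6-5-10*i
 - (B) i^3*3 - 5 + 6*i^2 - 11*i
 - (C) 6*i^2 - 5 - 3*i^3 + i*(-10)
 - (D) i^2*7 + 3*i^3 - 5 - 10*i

Adding the polynomials and combining like terms:
(-10*i - 1 + i^2) + (i^2*5 + 0 - 4 + 3*i^3)
= i^3*3 + i^2*6-5-10*i
A) i^3*3 + i^2*6-5-10*i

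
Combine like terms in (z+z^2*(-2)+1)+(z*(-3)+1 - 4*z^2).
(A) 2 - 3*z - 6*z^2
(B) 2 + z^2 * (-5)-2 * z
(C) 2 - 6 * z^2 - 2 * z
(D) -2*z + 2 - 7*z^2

Adding the polynomials and combining like terms:
(z + z^2*(-2) + 1) + (z*(-3) + 1 - 4*z^2)
= 2 - 6 * z^2 - 2 * z
C) 2 - 6 * z^2 - 2 * z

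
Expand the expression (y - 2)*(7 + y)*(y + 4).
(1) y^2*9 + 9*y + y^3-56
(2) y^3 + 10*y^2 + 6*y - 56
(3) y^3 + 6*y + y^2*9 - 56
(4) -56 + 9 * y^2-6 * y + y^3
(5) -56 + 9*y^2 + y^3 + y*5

Expanding (y - 2)*(7 + y)*(y + 4):
= y^3 + 6*y + y^2*9 - 56
3) y^3 + 6*y + y^2*9 - 56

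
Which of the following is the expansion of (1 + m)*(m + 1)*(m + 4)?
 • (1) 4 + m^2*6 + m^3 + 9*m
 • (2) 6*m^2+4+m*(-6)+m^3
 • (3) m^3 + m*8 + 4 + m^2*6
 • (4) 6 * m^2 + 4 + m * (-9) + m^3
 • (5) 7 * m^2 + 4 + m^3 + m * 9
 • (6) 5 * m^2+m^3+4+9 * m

Expanding (1 + m)*(m + 1)*(m + 4):
= 4 + m^2*6 + m^3 + 9*m
1) 4 + m^2*6 + m^3 + 9*m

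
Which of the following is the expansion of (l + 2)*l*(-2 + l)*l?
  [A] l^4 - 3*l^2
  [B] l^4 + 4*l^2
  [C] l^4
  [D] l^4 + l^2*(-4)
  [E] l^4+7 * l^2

Expanding (l + 2)*l*(-2 + l)*l:
= l^4 + l^2*(-4)
D) l^4 + l^2*(-4)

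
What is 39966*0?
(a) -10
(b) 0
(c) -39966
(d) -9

39966 * 0 = 0
b) 0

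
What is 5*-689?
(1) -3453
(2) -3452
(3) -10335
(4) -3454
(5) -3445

5 * -689 = -3445
5) -3445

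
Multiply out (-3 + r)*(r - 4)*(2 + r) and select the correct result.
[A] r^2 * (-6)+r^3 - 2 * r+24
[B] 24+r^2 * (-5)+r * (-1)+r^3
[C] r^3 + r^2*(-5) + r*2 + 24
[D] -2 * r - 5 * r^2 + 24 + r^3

Expanding (-3 + r)*(r - 4)*(2 + r):
= -2 * r - 5 * r^2 + 24 + r^3
D) -2 * r - 5 * r^2 + 24 + r^3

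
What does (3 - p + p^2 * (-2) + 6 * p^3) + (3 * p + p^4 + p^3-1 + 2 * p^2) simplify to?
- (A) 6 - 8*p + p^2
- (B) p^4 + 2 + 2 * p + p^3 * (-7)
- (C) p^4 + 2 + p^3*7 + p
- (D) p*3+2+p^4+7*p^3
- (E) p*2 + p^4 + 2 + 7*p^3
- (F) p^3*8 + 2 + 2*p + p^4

Adding the polynomials and combining like terms:
(3 - p + p^2*(-2) + 6*p^3) + (3*p + p^4 + p^3 - 1 + 2*p^2)
= p*2 + p^4 + 2 + 7*p^3
E) p*2 + p^4 + 2 + 7*p^3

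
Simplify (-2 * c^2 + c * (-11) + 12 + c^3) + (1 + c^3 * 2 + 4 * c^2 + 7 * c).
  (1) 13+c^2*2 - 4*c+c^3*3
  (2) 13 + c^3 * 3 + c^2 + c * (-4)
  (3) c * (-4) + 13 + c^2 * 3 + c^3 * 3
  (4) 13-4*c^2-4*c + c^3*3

Adding the polynomials and combining like terms:
(-2*c^2 + c*(-11) + 12 + c^3) + (1 + c^3*2 + 4*c^2 + 7*c)
= 13+c^2*2 - 4*c+c^3*3
1) 13+c^2*2 - 4*c+c^3*3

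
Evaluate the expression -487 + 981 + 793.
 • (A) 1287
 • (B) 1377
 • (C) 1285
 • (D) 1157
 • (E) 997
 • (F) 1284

First: -487 + 981 = 494
Then: 494 + 793 = 1287
A) 1287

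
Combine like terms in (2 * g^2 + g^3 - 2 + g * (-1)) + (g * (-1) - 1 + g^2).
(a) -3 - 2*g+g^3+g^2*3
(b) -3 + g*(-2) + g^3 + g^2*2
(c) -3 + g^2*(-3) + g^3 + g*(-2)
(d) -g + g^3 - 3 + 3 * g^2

Adding the polynomials and combining like terms:
(2*g^2 + g^3 - 2 + g*(-1)) + (g*(-1) - 1 + g^2)
= -3 - 2*g+g^3+g^2*3
a) -3 - 2*g+g^3+g^2*3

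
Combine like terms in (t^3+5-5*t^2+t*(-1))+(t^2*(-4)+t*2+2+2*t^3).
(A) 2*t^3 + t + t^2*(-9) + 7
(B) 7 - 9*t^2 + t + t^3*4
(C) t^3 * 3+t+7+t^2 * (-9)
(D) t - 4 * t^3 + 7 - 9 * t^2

Adding the polynomials and combining like terms:
(t^3 + 5 - 5*t^2 + t*(-1)) + (t^2*(-4) + t*2 + 2 + 2*t^3)
= t^3 * 3+t+7+t^2 * (-9)
C) t^3 * 3+t+7+t^2 * (-9)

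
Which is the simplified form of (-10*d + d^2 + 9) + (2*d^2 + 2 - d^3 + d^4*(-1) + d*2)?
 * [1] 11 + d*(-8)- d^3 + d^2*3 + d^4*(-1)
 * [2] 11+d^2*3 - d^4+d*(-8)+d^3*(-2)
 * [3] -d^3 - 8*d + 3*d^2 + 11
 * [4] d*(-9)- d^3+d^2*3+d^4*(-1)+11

Adding the polynomials and combining like terms:
(-10*d + d^2 + 9) + (2*d^2 + 2 - d^3 + d^4*(-1) + d*2)
= 11 + d*(-8)- d^3 + d^2*3 + d^4*(-1)
1) 11 + d*(-8)- d^3 + d^2*3 + d^4*(-1)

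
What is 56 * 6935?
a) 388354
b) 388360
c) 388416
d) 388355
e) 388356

56 * 6935 = 388360
b) 388360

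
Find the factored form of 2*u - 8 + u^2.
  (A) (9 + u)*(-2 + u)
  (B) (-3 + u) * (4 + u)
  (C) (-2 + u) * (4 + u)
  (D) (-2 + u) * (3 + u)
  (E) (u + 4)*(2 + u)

We need to factor 2*u - 8 + u^2.
The factored form is (-2 + u) * (4 + u).
C) (-2 + u) * (4 + u)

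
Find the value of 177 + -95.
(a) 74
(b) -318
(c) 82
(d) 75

177 + -95 = 82
c) 82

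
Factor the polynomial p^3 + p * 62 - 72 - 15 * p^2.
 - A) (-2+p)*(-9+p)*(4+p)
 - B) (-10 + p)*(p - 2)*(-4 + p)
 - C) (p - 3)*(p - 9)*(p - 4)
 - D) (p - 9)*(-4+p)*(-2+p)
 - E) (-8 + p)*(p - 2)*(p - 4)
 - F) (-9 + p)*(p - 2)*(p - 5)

We need to factor p^3 + p * 62 - 72 - 15 * p^2.
The factored form is (p - 9)*(-4+p)*(-2+p).
D) (p - 9)*(-4+p)*(-2+p)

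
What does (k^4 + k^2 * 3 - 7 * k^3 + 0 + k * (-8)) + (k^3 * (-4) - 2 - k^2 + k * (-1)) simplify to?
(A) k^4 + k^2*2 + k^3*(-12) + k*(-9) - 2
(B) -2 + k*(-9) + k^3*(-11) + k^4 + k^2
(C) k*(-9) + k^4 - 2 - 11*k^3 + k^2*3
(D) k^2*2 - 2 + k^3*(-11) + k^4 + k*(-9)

Adding the polynomials and combining like terms:
(k^4 + k^2*3 - 7*k^3 + 0 + k*(-8)) + (k^3*(-4) - 2 - k^2 + k*(-1))
= k^2*2 - 2 + k^3*(-11) + k^4 + k*(-9)
D) k^2*2 - 2 + k^3*(-11) + k^4 + k*(-9)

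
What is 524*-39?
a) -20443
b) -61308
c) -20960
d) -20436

524 * -39 = -20436
d) -20436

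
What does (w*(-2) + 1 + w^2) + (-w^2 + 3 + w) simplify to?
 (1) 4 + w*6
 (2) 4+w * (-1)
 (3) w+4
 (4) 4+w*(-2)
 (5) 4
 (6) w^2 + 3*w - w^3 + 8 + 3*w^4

Adding the polynomials and combining like terms:
(w*(-2) + 1 + w^2) + (-w^2 + 3 + w)
= 4+w * (-1)
2) 4+w * (-1)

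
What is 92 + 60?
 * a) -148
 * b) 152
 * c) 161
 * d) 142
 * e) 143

92 + 60 = 152
b) 152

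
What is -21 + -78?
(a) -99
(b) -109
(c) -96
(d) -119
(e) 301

-21 + -78 = -99
a) -99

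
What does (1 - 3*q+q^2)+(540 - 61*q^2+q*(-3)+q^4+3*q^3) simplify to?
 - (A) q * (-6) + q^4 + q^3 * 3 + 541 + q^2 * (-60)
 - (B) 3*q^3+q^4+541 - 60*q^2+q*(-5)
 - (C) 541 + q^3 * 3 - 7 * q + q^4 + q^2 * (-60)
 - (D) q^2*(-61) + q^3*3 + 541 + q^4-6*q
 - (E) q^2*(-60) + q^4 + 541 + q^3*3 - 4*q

Adding the polynomials and combining like terms:
(1 - 3*q + q^2) + (540 - 61*q^2 + q*(-3) + q^4 + 3*q^3)
= q * (-6) + q^4 + q^3 * 3 + 541 + q^2 * (-60)
A) q * (-6) + q^4 + q^3 * 3 + 541 + q^2 * (-60)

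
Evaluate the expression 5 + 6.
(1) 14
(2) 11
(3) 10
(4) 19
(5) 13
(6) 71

5 + 6 = 11
2) 11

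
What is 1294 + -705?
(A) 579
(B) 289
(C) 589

1294 + -705 = 589
C) 589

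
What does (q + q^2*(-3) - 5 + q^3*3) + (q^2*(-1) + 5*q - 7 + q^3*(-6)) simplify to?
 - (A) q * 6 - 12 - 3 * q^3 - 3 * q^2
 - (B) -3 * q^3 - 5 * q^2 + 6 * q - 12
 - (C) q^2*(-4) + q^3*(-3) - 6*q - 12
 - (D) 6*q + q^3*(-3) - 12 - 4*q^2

Adding the polynomials and combining like terms:
(q + q^2*(-3) - 5 + q^3*3) + (q^2*(-1) + 5*q - 7 + q^3*(-6))
= 6*q + q^3*(-3) - 12 - 4*q^2
D) 6*q + q^3*(-3) - 12 - 4*q^2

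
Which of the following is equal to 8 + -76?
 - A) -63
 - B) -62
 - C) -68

8 + -76 = -68
C) -68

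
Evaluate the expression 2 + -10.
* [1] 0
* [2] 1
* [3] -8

2 + -10 = -8
3) -8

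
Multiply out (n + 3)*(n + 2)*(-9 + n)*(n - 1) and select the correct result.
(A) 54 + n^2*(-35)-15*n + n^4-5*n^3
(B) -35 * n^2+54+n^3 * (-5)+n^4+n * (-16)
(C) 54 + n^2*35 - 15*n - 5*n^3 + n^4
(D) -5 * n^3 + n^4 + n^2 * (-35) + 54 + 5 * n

Expanding (n + 3)*(n + 2)*(-9 + n)*(n - 1):
= 54 + n^2*(-35)-15*n + n^4-5*n^3
A) 54 + n^2*(-35)-15*n + n^4-5*n^3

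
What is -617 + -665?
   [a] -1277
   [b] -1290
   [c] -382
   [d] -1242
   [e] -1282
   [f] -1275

-617 + -665 = -1282
e) -1282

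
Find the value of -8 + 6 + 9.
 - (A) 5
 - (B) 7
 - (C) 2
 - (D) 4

First: -8 + 6 = -2
Then: -2 + 9 = 7
B) 7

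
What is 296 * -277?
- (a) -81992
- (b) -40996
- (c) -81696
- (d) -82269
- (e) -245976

296 * -277 = -81992
a) -81992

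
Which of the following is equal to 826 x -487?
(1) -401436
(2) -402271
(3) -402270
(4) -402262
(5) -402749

826 * -487 = -402262
4) -402262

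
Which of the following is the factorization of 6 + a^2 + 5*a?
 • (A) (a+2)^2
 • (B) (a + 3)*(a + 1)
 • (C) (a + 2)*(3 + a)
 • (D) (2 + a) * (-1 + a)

We need to factor 6 + a^2 + 5*a.
The factored form is (a + 2)*(3 + a).
C) (a + 2)*(3 + a)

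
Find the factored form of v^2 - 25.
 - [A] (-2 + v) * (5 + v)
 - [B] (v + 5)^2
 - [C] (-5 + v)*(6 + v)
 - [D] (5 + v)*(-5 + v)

We need to factor v^2 - 25.
The factored form is (5 + v)*(-5 + v).
D) (5 + v)*(-5 + v)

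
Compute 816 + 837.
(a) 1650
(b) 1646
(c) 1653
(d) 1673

816 + 837 = 1653
c) 1653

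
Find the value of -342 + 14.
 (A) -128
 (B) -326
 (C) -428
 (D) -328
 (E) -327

-342 + 14 = -328
D) -328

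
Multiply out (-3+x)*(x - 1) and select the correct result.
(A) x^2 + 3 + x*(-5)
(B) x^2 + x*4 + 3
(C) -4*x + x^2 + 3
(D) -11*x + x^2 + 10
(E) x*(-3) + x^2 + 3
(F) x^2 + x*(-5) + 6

Expanding (-3+x)*(x - 1):
= -4*x + x^2 + 3
C) -4*x + x^2 + 3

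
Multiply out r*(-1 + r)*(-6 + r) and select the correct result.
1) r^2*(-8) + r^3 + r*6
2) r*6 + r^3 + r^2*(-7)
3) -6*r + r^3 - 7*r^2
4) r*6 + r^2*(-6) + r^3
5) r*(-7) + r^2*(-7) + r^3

Expanding r*(-1 + r)*(-6 + r):
= r*6 + r^3 + r^2*(-7)
2) r*6 + r^3 + r^2*(-7)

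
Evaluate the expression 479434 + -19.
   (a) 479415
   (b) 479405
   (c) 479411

479434 + -19 = 479415
a) 479415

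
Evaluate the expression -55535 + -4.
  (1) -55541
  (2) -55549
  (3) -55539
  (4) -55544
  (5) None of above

-55535 + -4 = -55539
3) -55539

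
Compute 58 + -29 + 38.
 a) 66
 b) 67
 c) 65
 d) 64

First: 58 + -29 = 29
Then: 29 + 38 = 67
b) 67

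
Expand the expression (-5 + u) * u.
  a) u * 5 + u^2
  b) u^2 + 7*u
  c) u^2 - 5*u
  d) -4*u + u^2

Expanding (-5 + u) * u:
= u^2 - 5*u
c) u^2 - 5*u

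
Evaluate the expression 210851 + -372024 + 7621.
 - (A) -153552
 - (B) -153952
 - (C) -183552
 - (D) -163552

First: 210851 + -372024 = -161173
Then: -161173 + 7621 = -153552
A) -153552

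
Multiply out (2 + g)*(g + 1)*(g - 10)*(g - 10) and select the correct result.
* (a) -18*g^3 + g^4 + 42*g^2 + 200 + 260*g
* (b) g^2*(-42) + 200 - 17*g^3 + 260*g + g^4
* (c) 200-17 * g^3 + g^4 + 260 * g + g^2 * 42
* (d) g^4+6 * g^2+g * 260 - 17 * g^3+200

Expanding (2 + g)*(g + 1)*(g - 10)*(g - 10):
= 200-17 * g^3 + g^4 + 260 * g + g^2 * 42
c) 200-17 * g^3 + g^4 + 260 * g + g^2 * 42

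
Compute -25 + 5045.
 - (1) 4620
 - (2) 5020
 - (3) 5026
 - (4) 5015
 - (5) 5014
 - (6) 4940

-25 + 5045 = 5020
2) 5020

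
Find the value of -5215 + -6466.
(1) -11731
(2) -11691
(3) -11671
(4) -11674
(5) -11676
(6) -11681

-5215 + -6466 = -11681
6) -11681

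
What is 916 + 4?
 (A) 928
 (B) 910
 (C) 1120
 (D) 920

916 + 4 = 920
D) 920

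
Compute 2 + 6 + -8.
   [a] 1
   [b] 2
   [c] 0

First: 2 + 6 = 8
Then: 8 + -8 = 0
c) 0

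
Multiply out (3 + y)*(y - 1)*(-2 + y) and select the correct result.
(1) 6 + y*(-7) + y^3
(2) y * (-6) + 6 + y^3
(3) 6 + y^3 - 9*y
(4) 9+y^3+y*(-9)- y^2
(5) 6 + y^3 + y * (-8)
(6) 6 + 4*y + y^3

Expanding (3 + y)*(y - 1)*(-2 + y):
= 6 + y*(-7) + y^3
1) 6 + y*(-7) + y^3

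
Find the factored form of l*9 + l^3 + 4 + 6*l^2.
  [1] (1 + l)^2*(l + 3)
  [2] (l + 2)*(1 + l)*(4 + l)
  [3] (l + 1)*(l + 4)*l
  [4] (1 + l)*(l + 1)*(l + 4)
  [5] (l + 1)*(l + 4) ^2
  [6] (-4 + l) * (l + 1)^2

We need to factor l*9 + l^3 + 4 + 6*l^2.
The factored form is (1 + l)*(l + 1)*(l + 4).
4) (1 + l)*(l + 1)*(l + 4)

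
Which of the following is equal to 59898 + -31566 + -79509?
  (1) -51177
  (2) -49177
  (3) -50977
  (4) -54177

First: 59898 + -31566 = 28332
Then: 28332 + -79509 = -51177
1) -51177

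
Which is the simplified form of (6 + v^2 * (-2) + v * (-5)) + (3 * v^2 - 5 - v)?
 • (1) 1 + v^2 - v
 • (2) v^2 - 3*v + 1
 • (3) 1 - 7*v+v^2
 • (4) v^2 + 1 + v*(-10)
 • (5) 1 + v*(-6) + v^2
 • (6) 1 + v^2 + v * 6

Adding the polynomials and combining like terms:
(6 + v^2*(-2) + v*(-5)) + (3*v^2 - 5 - v)
= 1 + v*(-6) + v^2
5) 1 + v*(-6) + v^2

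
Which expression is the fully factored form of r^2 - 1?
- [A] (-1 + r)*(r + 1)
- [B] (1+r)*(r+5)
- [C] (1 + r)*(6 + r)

We need to factor r^2 - 1.
The factored form is (-1 + r)*(r + 1).
A) (-1 + r)*(r + 1)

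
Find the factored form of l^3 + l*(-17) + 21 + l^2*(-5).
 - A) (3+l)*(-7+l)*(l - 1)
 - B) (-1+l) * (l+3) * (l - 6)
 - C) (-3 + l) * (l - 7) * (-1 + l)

We need to factor l^3 + l*(-17) + 21 + l^2*(-5).
The factored form is (3+l)*(-7+l)*(l - 1).
A) (3+l)*(-7+l)*(l - 1)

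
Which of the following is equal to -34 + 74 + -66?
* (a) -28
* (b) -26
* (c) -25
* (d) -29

First: -34 + 74 = 40
Then: 40 + -66 = -26
b) -26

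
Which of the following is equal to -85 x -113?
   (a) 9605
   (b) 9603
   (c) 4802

-85 * -113 = 9605
a) 9605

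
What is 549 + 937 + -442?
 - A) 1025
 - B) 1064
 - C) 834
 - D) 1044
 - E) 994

First: 549 + 937 = 1486
Then: 1486 + -442 = 1044
D) 1044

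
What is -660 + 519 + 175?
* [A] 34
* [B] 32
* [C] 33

First: -660 + 519 = -141
Then: -141 + 175 = 34
A) 34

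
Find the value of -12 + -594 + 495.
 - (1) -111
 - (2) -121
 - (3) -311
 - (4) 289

First: -12 + -594 = -606
Then: -606 + 495 = -111
1) -111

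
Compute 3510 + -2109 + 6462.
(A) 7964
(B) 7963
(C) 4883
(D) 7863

First: 3510 + -2109 = 1401
Then: 1401 + 6462 = 7863
D) 7863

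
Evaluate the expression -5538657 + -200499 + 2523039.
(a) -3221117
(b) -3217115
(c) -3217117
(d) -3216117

First: -5538657 + -200499 = -5739156
Then: -5739156 + 2523039 = -3216117
d) -3216117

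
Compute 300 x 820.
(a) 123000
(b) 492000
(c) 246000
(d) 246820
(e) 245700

300 * 820 = 246000
c) 246000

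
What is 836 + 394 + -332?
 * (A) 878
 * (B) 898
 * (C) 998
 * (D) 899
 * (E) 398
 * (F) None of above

First: 836 + 394 = 1230
Then: 1230 + -332 = 898
B) 898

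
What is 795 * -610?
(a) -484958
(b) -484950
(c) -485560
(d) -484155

795 * -610 = -484950
b) -484950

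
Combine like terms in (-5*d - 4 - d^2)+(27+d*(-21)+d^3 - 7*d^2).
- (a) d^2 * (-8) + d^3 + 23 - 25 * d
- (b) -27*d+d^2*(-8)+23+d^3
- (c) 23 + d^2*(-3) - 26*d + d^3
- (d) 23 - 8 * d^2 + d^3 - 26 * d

Adding the polynomials and combining like terms:
(-5*d - 4 - d^2) + (27 + d*(-21) + d^3 - 7*d^2)
= 23 - 8 * d^2 + d^3 - 26 * d
d) 23 - 8 * d^2 + d^3 - 26 * d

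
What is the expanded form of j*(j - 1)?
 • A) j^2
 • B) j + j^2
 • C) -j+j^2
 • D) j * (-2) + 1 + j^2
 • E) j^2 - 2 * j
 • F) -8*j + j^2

Expanding j*(j - 1):
= -j+j^2
C) -j+j^2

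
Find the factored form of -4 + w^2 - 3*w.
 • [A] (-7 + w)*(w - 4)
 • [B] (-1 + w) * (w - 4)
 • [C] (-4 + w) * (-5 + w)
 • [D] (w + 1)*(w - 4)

We need to factor -4 + w^2 - 3*w.
The factored form is (w + 1)*(w - 4).
D) (w + 1)*(w - 4)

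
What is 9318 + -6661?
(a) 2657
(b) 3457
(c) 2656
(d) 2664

9318 + -6661 = 2657
a) 2657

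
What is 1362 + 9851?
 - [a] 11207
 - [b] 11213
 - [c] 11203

1362 + 9851 = 11213
b) 11213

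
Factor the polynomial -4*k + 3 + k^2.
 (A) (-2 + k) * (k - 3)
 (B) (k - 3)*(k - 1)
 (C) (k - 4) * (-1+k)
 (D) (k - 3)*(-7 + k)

We need to factor -4*k + 3 + k^2.
The factored form is (k - 3)*(k - 1).
B) (k - 3)*(k - 1)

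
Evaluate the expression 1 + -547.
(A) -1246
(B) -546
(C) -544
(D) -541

1 + -547 = -546
B) -546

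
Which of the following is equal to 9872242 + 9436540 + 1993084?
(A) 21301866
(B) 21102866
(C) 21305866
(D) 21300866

First: 9872242 + 9436540 = 19308782
Then: 19308782 + 1993084 = 21301866
A) 21301866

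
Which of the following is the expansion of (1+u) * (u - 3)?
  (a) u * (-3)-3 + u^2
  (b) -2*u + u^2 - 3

Expanding (1+u) * (u - 3):
= -2*u + u^2 - 3
b) -2*u + u^2 - 3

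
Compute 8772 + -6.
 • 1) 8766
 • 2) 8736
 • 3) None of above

8772 + -6 = 8766
1) 8766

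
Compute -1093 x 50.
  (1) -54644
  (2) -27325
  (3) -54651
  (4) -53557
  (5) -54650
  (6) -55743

-1093 * 50 = -54650
5) -54650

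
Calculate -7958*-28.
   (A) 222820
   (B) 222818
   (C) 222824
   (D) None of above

-7958 * -28 = 222824
C) 222824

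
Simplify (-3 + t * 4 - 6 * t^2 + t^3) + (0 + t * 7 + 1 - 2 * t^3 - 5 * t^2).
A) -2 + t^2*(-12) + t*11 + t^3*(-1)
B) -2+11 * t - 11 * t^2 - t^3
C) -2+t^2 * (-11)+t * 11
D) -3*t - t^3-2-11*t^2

Adding the polynomials and combining like terms:
(-3 + t*4 - 6*t^2 + t^3) + (0 + t*7 + 1 - 2*t^3 - 5*t^2)
= -2+11 * t - 11 * t^2 - t^3
B) -2+11 * t - 11 * t^2 - t^3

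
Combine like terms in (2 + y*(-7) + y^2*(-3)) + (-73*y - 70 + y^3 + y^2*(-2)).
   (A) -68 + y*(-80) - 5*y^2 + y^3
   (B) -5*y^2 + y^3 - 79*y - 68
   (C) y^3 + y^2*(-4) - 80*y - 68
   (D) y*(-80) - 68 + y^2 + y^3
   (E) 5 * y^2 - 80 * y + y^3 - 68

Adding the polynomials and combining like terms:
(2 + y*(-7) + y^2*(-3)) + (-73*y - 70 + y^3 + y^2*(-2))
= -68 + y*(-80) - 5*y^2 + y^3
A) -68 + y*(-80) - 5*y^2 + y^3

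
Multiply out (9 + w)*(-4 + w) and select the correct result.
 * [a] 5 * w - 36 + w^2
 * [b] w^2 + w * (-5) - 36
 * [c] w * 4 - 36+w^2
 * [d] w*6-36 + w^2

Expanding (9 + w)*(-4 + w):
= 5 * w - 36 + w^2
a) 5 * w - 36 + w^2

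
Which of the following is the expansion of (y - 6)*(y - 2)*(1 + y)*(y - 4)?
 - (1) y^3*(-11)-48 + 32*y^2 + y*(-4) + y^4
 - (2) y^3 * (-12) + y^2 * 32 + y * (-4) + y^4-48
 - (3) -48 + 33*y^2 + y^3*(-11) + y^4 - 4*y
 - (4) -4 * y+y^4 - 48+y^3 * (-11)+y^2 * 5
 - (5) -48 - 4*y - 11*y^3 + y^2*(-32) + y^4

Expanding (y - 6)*(y - 2)*(1 + y)*(y - 4):
= y^3*(-11)-48 + 32*y^2 + y*(-4) + y^4
1) y^3*(-11)-48 + 32*y^2 + y*(-4) + y^4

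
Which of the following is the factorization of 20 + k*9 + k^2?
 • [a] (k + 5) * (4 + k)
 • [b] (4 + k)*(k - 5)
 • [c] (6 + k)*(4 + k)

We need to factor 20 + k*9 + k^2.
The factored form is (k + 5) * (4 + k).
a) (k + 5) * (4 + k)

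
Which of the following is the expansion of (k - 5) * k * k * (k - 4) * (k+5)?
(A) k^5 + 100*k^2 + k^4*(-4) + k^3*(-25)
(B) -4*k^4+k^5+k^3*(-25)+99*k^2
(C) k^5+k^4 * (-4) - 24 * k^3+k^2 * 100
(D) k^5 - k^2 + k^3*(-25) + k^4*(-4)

Expanding (k - 5) * k * k * (k - 4) * (k+5):
= k^5 + 100*k^2 + k^4*(-4) + k^3*(-25)
A) k^5 + 100*k^2 + k^4*(-4) + k^3*(-25)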